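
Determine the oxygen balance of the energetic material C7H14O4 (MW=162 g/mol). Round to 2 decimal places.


OB = -1600 * (2C + H/2 - O) / MW
Inner = 2*7 + 14/2 - 4 = 17.00
OB = -1600 * 17.00 / 162 = -167.90%


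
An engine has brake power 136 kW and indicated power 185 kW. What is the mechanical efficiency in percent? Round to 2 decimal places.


eta_mech = (BP / IP) * 100
Ratio = 136 / 185 = 0.7351
eta_mech = 0.7351 * 100 = 73.51%


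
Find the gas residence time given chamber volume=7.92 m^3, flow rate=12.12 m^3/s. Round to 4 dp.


tau = V / Q_flow
tau = 7.92 / 12.12 = 0.6535 s


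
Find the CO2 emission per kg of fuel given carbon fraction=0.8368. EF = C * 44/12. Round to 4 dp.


EF = C_frac * (M_CO2 / M_C)
EF = 0.8368 * (44/12)
EF = 0.8368 * 3.666667 = 3.0683 kg_CO2/kg_fuel


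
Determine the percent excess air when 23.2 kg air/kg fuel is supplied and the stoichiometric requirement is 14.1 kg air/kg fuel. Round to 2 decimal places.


Excess air = actual - stoichiometric = 23.2 - 14.1 = 9.10 kg/kg fuel
Excess air % = (excess / stoich) * 100 = (9.10 / 14.1) * 100 = 64.54%


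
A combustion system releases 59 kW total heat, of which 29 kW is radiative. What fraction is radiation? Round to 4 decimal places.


f_rad = Q_rad / Q_total
f_rad = 29 / 59 = 0.4915


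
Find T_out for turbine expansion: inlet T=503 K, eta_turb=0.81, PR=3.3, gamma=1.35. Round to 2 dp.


T_out = T_in * (1 - eta * (1 - PR^(-(gamma-1)/gamma)))
Exponent = -(1.35-1)/1.35 = -0.25925926
PR^exp = 3.3^(-0.25925926) = 0.73378775
Factor = 1 - 0.81*(1 - 0.73378775) = 0.78436808
T_out = 503 * 0.78436808 = 394.54 K


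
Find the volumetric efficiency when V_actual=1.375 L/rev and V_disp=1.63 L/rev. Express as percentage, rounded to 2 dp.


eta_v = (V_actual / V_disp) * 100
Ratio = 1.375 / 1.63 = 0.8436
eta_v = 0.8436 * 100 = 84.36%


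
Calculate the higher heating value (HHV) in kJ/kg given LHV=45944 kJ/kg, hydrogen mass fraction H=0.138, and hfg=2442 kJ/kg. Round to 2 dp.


HHV = LHV + hfg * 9 * H
Water addition = 2442 * 9 * 0.138 = 3032.964 kJ/kg
HHV = 45944 + 3032.964 = 48976.96 kJ/kg


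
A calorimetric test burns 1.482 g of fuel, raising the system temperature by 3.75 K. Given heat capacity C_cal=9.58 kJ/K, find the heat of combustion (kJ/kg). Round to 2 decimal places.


Hc = C_cal * delta_T / m_fuel
Q_released = 9.58 * 3.75 = 35.9250 kJ
m_fuel = 1.482 g = 1.482/1000 kg = 0.001482 kg
Hc = 35.9250 / 0.001482 = 24240.89 kJ/kg


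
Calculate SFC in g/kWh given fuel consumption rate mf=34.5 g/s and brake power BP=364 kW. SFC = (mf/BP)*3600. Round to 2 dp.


SFC = (mf / BP) * 3600
Rate = 34.5 / 364 = 0.094780 g/(s*kW)
SFC = 0.094780 * 3600 = 341.21 g/kWh


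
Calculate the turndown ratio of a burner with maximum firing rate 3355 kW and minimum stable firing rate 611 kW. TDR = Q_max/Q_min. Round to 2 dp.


TDR = Q_max / Q_min
TDR = 3355 / 611 = 5.49


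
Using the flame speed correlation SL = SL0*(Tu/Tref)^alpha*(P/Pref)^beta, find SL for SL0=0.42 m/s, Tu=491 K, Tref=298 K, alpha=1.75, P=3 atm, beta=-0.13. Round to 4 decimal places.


SL = SL0 * (Tu/Tref)^alpha * (P/Pref)^beta
T ratio = 491/298 = 1.64765101
(T ratio)^alpha = 1.64765101^1.75 = 2.396151
(P/Pref)^beta = 3^(-0.13) = 0.866910
SL = 0.42 * 2.396151 * 0.866910 = 0.8724 m/s


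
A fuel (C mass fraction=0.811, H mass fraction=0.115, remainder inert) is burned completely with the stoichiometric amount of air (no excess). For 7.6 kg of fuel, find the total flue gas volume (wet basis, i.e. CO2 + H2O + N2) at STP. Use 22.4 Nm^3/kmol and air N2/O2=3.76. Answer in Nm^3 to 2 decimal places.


Per kg fuel: CO2 = (C/12 kmol)*22.4 = (0.811/12)*22.4 = 1.51387 Nm^3
Per kg fuel: H2O = (H/2 kmol)*22.4 = (0.115/2)*22.4 = 1.28800 Nm^3
O2 needed per kg fuel = C/12 + H/4 = 0.811/12 + 0.115/4 = 0.09633333 kmol
Per kg fuel: N2 = O2*3.76*22.4 = 0.09633333*3.76*22.4 = 8.11358 Nm^3
Total per kg = 1.51387 + 1.28800 + 8.11358 = 10.91545 Nm^3
Total = 10.91545 * 7.6 = 82.96 Nm^3


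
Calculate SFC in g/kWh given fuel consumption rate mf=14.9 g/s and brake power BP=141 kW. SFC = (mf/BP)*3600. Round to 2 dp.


SFC = (mf / BP) * 3600
Rate = 14.9 / 141 = 0.105674 g/(s*kW)
SFC = 0.105674 * 3600 = 380.43 g/kWh


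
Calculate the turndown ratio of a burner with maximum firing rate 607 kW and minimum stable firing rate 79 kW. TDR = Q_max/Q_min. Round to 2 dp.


TDR = Q_max / Q_min
TDR = 607 / 79 = 7.68


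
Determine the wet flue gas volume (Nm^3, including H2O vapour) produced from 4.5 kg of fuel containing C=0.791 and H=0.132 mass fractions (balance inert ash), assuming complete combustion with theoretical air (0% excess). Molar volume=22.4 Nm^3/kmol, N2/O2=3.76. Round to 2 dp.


Per kg fuel: CO2 = (C/12 kmol)*22.4 = (0.791/12)*22.4 = 1.47653 Nm^3
Per kg fuel: H2O = (H/2 kmol)*22.4 = (0.132/2)*22.4 = 1.47840 Nm^3
O2 needed per kg fuel = C/12 + H/4 = 0.791/12 + 0.132/4 = 0.09891667 kmol
Per kg fuel: N2 = O2*3.76*22.4 = 0.09891667*3.76*22.4 = 8.33116 Nm^3
Total per kg = 1.47653 + 1.47840 + 8.33116 = 11.28609 Nm^3
Total = 11.28609 * 4.5 = 50.79 Nm^3


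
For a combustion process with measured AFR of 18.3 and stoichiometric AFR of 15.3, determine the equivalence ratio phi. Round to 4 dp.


phi = AFR_stoich / AFR_actual
phi = 15.3 / 18.3 = 0.8361


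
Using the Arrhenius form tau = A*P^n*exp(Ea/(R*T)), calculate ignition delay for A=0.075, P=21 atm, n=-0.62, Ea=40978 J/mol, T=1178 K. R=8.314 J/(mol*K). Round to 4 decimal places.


tau = A * P^n * exp(Ea/(R*T))
P^n = 21^(-0.62) = 0.15143422
Ea/(R*T) = 40978/(8.314*1178) = 4.184036
exp(Ea/(R*T)) = 65.630225
tau = 0.075 * 0.15143422 * 65.630225 = 0.7454 ms


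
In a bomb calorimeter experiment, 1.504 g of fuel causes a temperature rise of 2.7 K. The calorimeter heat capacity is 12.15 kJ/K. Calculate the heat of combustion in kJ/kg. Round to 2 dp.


Hc = C_cal * delta_T / m_fuel
Q_released = 12.15 * 2.7 = 32.8050 kJ
m_fuel = 1.504 g = 1.504/1000 kg = 0.001504 kg
Hc = 32.8050 / 0.001504 = 21811.84 kJ/kg


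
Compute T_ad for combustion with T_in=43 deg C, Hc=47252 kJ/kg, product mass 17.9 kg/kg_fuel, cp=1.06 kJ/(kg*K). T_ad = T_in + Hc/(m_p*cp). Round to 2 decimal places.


T_ad = T_in + Hc / (m_p * cp)
Denominator = 17.9 * 1.06 = 18.9740
Temperature rise = 47252 / 18.9740 = 2490.36 K
T_ad = 43 + 2490.36 = 2533.36 deg C


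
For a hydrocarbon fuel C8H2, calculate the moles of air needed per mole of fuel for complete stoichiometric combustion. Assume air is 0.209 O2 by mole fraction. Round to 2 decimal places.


Balanced combustion: C8H2 + 8.5 O2 -> 8 CO2 + 1 H2O
O2 needed = C + H/4 = 8 + 2/4 = 8.50 moles
Air moles = O2 / 0.209 = 8.50 / 0.209 = 40.67 moles air


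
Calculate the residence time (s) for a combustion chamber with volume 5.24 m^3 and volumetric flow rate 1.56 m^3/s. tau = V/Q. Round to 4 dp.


tau = V / Q_flow
tau = 5.24 / 1.56 = 3.3590 s


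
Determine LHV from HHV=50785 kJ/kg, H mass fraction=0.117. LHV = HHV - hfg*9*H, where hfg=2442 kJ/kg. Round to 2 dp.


LHV = HHV - hfg * 9 * H
Water correction = 2442 * 9 * 0.117 = 2571.426 kJ/kg
LHV = 50785 - 2571.426 = 48213.57 kJ/kg


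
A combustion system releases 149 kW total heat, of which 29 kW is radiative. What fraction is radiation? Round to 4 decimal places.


f_rad = Q_rad / Q_total
f_rad = 29 / 149 = 0.1946


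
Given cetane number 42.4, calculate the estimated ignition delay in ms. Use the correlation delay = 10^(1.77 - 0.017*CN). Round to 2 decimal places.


delay = 10^(1.77 - 0.017*CN)
Exponent = 1.77 - 0.017*42.4 = 1.0492
delay = 10^1.0492 = 11.20 ms


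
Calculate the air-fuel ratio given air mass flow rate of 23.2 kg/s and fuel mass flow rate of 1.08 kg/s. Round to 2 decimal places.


AFR = m_air / m_fuel
AFR = 23.2 / 1.08 = 21.48


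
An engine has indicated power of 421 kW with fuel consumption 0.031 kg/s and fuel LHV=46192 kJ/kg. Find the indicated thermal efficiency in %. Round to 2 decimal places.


eta_ith = (IP / (mf * LHV)) * 100
Denominator = 0.031 * 46192 = 1431.9520 kW
eta_ith = (421 / 1431.9520) * 100 = 29.40%


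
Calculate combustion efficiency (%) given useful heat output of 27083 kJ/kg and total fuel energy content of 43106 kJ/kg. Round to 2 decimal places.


Efficiency = (Q_useful / Q_fuel) * 100
Efficiency = (27083 / 43106) * 100
Efficiency = 0.6283 * 100 = 62.83%


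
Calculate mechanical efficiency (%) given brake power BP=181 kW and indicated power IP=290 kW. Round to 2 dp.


eta_mech = (BP / IP) * 100
Ratio = 181 / 290 = 0.6241
eta_mech = 0.6241 * 100 = 62.41%


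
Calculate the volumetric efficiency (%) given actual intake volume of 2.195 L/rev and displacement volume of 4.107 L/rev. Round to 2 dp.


eta_v = (V_actual / V_disp) * 100
Ratio = 2.195 / 4.107 = 0.5345
eta_v = 0.5345 * 100 = 53.45%


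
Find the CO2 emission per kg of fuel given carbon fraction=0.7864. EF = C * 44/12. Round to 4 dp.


EF = C_frac * (M_CO2 / M_C)
EF = 0.7864 * (44/12)
EF = 0.7864 * 3.666667 = 2.8835 kg_CO2/kg_fuel


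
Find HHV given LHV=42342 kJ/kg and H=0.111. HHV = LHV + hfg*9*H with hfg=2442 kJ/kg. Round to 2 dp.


HHV = LHV + hfg * 9 * H
Water addition = 2442 * 9 * 0.111 = 2439.558 kJ/kg
HHV = 42342 + 2439.558 = 44781.56 kJ/kg


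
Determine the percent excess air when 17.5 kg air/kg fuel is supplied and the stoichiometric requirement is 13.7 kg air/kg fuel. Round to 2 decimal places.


Excess air = actual - stoichiometric = 17.5 - 13.7 = 3.80 kg/kg fuel
Excess air % = (excess / stoich) * 100 = (3.80 / 13.7) * 100 = 27.74%


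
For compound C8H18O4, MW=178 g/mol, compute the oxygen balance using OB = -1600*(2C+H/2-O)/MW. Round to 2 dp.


OB = -1600 * (2C + H/2 - O) / MW
Inner = 2*8 + 18/2 - 4 = 21.00
OB = -1600 * 21.00 / 178 = -188.76%


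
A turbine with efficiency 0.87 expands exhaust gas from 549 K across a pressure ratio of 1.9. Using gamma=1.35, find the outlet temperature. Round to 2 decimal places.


T_out = T_in * (1 - eta * (1 - PR^(-(gamma-1)/gamma)))
Exponent = -(1.35-1)/1.35 = -0.25925926
PR^exp = 1.9^(-0.25925926) = 0.84670193
Factor = 1 - 0.87*(1 - 0.84670193) = 0.86663068
T_out = 549 * 0.86663068 = 475.78 K


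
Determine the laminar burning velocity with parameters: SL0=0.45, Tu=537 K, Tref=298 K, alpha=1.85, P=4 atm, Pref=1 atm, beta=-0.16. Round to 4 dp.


SL = SL0 * (Tu/Tref)^alpha * (P/Pref)^beta
T ratio = 537/298 = 1.80201342
(T ratio)^alpha = 1.80201342^1.85 = 2.972709
(P/Pref)^beta = 4^(-0.16) = 0.801070
SL = 0.45 * 2.972709 * 0.801070 = 1.0716 m/s


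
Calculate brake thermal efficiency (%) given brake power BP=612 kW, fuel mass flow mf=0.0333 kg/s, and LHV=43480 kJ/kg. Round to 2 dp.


eta_BTE = (BP / (mf * LHV)) * 100
Denominator = 0.0333 * 43480 = 1447.8840 kW
eta_BTE = (612 / 1447.8840) * 100 = 42.27%


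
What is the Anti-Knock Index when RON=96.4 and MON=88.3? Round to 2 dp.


AKI = (RON + MON) / 2
AKI = (96.4 + 88.3) / 2
AKI = 184.7 / 2 = 92.35


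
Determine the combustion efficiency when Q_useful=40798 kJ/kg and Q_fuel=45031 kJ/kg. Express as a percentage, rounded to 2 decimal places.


Efficiency = (Q_useful / Q_fuel) * 100
Efficiency = (40798 / 45031) * 100
Efficiency = 0.9060 * 100 = 90.60%


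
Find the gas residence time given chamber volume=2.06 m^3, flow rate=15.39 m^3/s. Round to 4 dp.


tau = V / Q_flow
tau = 2.06 / 15.39 = 0.1339 s


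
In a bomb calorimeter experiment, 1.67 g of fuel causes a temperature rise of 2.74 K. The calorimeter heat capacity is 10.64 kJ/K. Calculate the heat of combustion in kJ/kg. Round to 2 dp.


Hc = C_cal * delta_T / m_fuel
Q_released = 10.64 * 2.74 = 29.1536 kJ
m_fuel = 1.67 g = 1.67/1000 kg = 0.001670 kg
Hc = 29.1536 / 0.001670 = 17457.25 kJ/kg


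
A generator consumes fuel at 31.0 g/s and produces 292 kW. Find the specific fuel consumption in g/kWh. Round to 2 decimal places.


SFC = (mf / BP) * 3600
Rate = 31.0 / 292 = 0.106164 g/(s*kW)
SFC = 0.106164 * 3600 = 382.19 g/kWh


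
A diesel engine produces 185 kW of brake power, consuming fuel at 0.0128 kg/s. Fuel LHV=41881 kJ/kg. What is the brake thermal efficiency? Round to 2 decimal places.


eta_BTE = (BP / (mf * LHV)) * 100
Denominator = 0.0128 * 41881 = 536.0768 kW
eta_BTE = (185 / 536.0768) * 100 = 34.51%


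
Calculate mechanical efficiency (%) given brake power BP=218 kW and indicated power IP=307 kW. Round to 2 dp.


eta_mech = (BP / IP) * 100
Ratio = 218 / 307 = 0.7101
eta_mech = 0.7101 * 100 = 71.01%


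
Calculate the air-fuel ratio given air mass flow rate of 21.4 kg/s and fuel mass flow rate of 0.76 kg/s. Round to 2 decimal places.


AFR = m_air / m_fuel
AFR = 21.4 / 0.76 = 28.16


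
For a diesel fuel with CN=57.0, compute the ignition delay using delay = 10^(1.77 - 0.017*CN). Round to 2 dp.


delay = 10^(1.77 - 0.017*CN)
Exponent = 1.77 - 0.017*57.0 = 0.8010
delay = 10^0.8010 = 6.32 ms


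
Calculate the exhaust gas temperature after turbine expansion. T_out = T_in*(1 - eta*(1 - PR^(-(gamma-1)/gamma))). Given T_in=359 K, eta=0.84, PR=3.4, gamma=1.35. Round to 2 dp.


T_out = T_in * (1 - eta * (1 - PR^(-(gamma-1)/gamma)))
Exponent = -(1.35-1)/1.35 = -0.25925926
PR^exp = 3.4^(-0.25925926) = 0.72813041
Factor = 1 - 0.84*(1 - 0.72813041) = 0.77162954
T_out = 359 * 0.77162954 = 277.02 K


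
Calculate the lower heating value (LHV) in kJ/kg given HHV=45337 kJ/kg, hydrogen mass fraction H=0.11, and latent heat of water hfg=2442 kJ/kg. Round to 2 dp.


LHV = HHV - hfg * 9 * H
Water correction = 2442 * 9 * 0.11 = 2417.580 kJ/kg
LHV = 45337 - 2417.580 = 42919.42 kJ/kg


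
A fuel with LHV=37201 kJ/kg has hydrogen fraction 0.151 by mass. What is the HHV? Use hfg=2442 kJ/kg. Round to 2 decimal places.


HHV = LHV + hfg * 9 * H
Water addition = 2442 * 9 * 0.151 = 3318.678 kJ/kg
HHV = 37201 + 3318.678 = 40519.68 kJ/kg


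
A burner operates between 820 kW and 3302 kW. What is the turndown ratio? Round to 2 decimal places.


TDR = Q_max / Q_min
TDR = 3302 / 820 = 4.03


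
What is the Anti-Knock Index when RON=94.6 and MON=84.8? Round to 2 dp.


AKI = (RON + MON) / 2
AKI = (94.6 + 84.8) / 2
AKI = 179.4 / 2 = 89.70


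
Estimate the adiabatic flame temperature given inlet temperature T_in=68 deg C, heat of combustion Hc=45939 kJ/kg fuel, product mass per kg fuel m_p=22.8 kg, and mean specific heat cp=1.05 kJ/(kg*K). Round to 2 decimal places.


T_ad = T_in + Hc / (m_p * cp)
Denominator = 22.8 * 1.05 = 23.9400
Temperature rise = 45939 / 23.9400 = 1918.92 K
T_ad = 68 + 1918.92 = 1986.92 deg C


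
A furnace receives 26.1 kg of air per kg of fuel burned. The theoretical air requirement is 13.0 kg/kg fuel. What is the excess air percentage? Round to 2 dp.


Excess air = actual - stoichiometric = 26.1 - 13.0 = 13.10 kg/kg fuel
Excess air % = (excess / stoich) * 100 = (13.10 / 13.0) * 100 = 100.77%


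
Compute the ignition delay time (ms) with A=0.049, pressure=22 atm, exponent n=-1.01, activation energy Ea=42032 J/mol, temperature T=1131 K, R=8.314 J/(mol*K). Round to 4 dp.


tau = A * P^n * exp(Ea/(R*T))
P^n = 22^(-1.01) = 0.04407102
Ea/(R*T) = 42032/(8.314*1131) = 4.469999
exp(Ea/(R*T)) = 87.356640
tau = 0.049 * 0.04407102 * 87.356640 = 0.1886 ms


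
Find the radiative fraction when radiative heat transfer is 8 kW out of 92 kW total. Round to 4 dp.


f_rad = Q_rad / Q_total
f_rad = 8 / 92 = 0.0870


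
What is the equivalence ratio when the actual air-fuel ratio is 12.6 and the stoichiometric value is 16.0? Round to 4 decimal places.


phi = AFR_stoich / AFR_actual
phi = 16.0 / 12.6 = 1.2698


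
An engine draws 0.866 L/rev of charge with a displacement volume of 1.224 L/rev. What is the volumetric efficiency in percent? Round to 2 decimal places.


eta_v = (V_actual / V_disp) * 100
Ratio = 0.866 / 1.224 = 0.7075
eta_v = 0.7075 * 100 = 70.75%


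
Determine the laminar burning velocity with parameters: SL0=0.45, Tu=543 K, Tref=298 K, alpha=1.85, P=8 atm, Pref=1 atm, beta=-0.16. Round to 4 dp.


SL = SL0 * (Tu/Tref)^alpha * (P/Pref)^beta
T ratio = 543/298 = 1.82214765
(T ratio)^alpha = 1.82214765^1.85 = 3.034447
(P/Pref)^beta = 8^(-0.16) = 0.716978
SL = 0.45 * 3.034447 * 0.716978 = 0.9790 m/s


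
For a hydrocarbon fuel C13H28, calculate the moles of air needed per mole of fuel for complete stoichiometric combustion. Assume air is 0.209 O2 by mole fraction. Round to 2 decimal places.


Balanced combustion: C13H28 + 20 O2 -> 13 CO2 + 14 H2O
O2 needed = C + H/4 = 13 + 28/4 = 20.00 moles
Air moles = O2 / 0.209 = 20.00 / 0.209 = 95.69 moles air


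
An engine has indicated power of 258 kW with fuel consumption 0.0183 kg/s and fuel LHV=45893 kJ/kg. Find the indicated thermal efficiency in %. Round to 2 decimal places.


eta_ith = (IP / (mf * LHV)) * 100
Denominator = 0.0183 * 45893 = 839.8419 kW
eta_ith = (258 / 839.8419) * 100 = 30.72%


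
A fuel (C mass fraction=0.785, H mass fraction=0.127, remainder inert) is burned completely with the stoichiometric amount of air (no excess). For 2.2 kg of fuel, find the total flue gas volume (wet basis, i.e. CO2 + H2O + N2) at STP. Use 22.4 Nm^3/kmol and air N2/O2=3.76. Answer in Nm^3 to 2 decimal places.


Per kg fuel: CO2 = (C/12 kmol)*22.4 = (0.785/12)*22.4 = 1.46533 Nm^3
Per kg fuel: H2O = (H/2 kmol)*22.4 = (0.127/2)*22.4 = 1.42240 Nm^3
O2 needed per kg fuel = C/12 + H/4 = 0.785/12 + 0.127/4 = 0.09716667 kmol
Per kg fuel: N2 = O2*3.76*22.4 = 0.09716667*3.76*22.4 = 8.18377 Nm^3
Total per kg = 1.46533 + 1.42240 + 8.18377 = 11.07150 Nm^3
Total = 11.07150 * 2.2 = 24.36 Nm^3


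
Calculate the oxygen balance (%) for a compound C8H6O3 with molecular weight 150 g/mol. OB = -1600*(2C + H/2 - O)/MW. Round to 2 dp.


OB = -1600 * (2C + H/2 - O) / MW
Inner = 2*8 + 6/2 - 3 = 16.00
OB = -1600 * 16.00 / 150 = -170.67%


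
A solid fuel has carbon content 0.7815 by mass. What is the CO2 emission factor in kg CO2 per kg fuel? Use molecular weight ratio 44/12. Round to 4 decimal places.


EF = C_frac * (M_CO2 / M_C)
EF = 0.7815 * (44/12)
EF = 0.7815 * 3.666667 = 2.8655 kg_CO2/kg_fuel


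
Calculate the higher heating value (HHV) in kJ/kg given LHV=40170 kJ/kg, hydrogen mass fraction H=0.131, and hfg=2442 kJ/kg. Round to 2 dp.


HHV = LHV + hfg * 9 * H
Water addition = 2442 * 9 * 0.131 = 2879.118 kJ/kg
HHV = 40170 + 2879.118 = 43049.12 kJ/kg


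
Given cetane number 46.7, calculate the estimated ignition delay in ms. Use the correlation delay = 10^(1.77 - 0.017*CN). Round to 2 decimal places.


delay = 10^(1.77 - 0.017*CN)
Exponent = 1.77 - 0.017*46.7 = 0.9761
delay = 10^0.9761 = 9.46 ms


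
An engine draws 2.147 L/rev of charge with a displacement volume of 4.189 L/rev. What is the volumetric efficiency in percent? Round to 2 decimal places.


eta_v = (V_actual / V_disp) * 100
Ratio = 2.147 / 4.189 = 0.5125
eta_v = 0.5125 * 100 = 51.25%


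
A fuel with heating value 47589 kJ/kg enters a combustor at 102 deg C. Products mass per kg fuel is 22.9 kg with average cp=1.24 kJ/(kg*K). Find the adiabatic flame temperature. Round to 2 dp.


T_ad = T_in + Hc / (m_p * cp)
Denominator = 22.9 * 1.24 = 28.3960
Temperature rise = 47589 / 28.3960 = 1675.91 K
T_ad = 102 + 1675.91 = 1777.91 deg C


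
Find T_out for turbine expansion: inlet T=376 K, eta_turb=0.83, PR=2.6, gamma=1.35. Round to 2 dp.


T_out = T_in * (1 - eta * (1 - PR^(-(gamma-1)/gamma)))
Exponent = -(1.35-1)/1.35 = -0.25925926
PR^exp = 2.6^(-0.25925926) = 0.78057442
Factor = 1 - 0.83*(1 - 0.78057442) = 0.81787677
T_out = 376 * 0.81787677 = 307.52 K


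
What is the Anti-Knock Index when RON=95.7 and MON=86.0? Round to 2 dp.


AKI = (RON + MON) / 2
AKI = (95.7 + 86.0) / 2
AKI = 181.7 / 2 = 90.85


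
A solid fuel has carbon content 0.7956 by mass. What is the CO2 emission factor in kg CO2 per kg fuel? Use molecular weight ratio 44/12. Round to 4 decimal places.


EF = C_frac * (M_CO2 / M_C)
EF = 0.7956 * (44/12)
EF = 0.7956 * 3.666667 = 2.9172 kg_CO2/kg_fuel


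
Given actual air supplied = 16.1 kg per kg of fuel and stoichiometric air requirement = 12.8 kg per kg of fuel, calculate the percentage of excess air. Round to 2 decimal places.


Excess air = actual - stoichiometric = 16.1 - 12.8 = 3.30 kg/kg fuel
Excess air % = (excess / stoich) * 100 = (3.30 / 12.8) * 100 = 25.78%


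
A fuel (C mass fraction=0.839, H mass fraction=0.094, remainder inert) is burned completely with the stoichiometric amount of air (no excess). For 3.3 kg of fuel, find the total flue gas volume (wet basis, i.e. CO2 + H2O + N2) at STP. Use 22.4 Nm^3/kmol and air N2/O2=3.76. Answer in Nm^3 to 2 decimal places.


Per kg fuel: CO2 = (C/12 kmol)*22.4 = (0.839/12)*22.4 = 1.56613 Nm^3
Per kg fuel: H2O = (H/2 kmol)*22.4 = (0.094/2)*22.4 = 1.05280 Nm^3
O2 needed per kg fuel = C/12 + H/4 = 0.839/12 + 0.094/4 = 0.09341667 kmol
Per kg fuel: N2 = O2*3.76*22.4 = 0.09341667*3.76*22.4 = 7.86793 Nm^3
Total per kg = 1.56613 + 1.05280 + 7.86793 = 10.48686 Nm^3
Total = 10.48686 * 3.3 = 34.61 Nm^3


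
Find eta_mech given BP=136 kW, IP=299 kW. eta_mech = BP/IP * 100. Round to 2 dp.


eta_mech = (BP / IP) * 100
Ratio = 136 / 299 = 0.4548
eta_mech = 0.4548 * 100 = 45.48%


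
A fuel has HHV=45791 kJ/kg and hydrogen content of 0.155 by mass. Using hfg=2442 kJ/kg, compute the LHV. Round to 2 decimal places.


LHV = HHV - hfg * 9 * H
Water correction = 2442 * 9 * 0.155 = 3406.590 kJ/kg
LHV = 45791 - 3406.590 = 42384.41 kJ/kg


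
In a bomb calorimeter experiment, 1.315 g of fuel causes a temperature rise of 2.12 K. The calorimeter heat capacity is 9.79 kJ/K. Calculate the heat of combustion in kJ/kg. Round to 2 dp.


Hc = C_cal * delta_T / m_fuel
Q_released = 9.79 * 2.12 = 20.7548 kJ
m_fuel = 1.315 g = 1.315/1000 kg = 0.001315 kg
Hc = 20.7548 / 0.001315 = 15783.12 kJ/kg


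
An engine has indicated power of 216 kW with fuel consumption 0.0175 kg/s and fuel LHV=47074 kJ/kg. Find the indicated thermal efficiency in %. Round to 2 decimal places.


eta_ith = (IP / (mf * LHV)) * 100
Denominator = 0.0175 * 47074 = 823.7950 kW
eta_ith = (216 / 823.7950) * 100 = 26.22%


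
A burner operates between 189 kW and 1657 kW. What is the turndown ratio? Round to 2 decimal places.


TDR = Q_max / Q_min
TDR = 1657 / 189 = 8.77


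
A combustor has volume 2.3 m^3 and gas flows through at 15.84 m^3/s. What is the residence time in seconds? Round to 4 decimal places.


tau = V / Q_flow
tau = 2.3 / 15.84 = 0.1452 s


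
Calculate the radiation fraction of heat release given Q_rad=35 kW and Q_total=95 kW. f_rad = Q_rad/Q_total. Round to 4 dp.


f_rad = Q_rad / Q_total
f_rad = 35 / 95 = 0.3684


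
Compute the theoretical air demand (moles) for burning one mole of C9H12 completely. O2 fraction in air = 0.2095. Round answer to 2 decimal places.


Balanced combustion: C9H12 + 12 O2 -> 9 CO2 + 6 H2O
O2 needed = C + H/4 = 9 + 12/4 = 12.00 moles
Air moles = O2 / 0.2095 = 12.00 / 0.2095 = 57.28 moles air


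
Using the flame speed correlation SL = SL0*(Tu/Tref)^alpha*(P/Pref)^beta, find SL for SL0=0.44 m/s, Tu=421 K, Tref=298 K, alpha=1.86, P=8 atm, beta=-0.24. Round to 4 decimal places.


SL = SL0 * (Tu/Tref)^alpha * (P/Pref)^beta
T ratio = 421/298 = 1.41275168
(T ratio)^alpha = 1.41275168^1.86 = 1.901614
(P/Pref)^beta = 8^(-0.24) = 0.607097
SL = 0.44 * 1.901614 * 0.607097 = 0.5080 m/s


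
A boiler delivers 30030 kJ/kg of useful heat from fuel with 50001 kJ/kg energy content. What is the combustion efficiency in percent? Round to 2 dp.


Efficiency = (Q_useful / Q_fuel) * 100
Efficiency = (30030 / 50001) * 100
Efficiency = 0.6006 * 100 = 60.06%


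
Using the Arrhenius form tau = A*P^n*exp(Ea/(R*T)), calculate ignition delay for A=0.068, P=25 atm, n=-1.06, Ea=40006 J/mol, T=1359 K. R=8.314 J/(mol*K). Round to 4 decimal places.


tau = A * P^n * exp(Ea/(R*T))
P^n = 25^(-1.06) = 0.03297491
Ea/(R*T) = 40006/(8.314*1359) = 3.540753
exp(Ea/(R*T)) = 34.492889
tau = 0.068 * 0.03297491 * 34.492889 = 0.0773 ms


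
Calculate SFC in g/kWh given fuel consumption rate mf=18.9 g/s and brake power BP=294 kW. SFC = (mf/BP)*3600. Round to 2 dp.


SFC = (mf / BP) * 3600
Rate = 18.9 / 294 = 0.064286 g/(s*kW)
SFC = 0.064286 * 3600 = 231.43 g/kWh


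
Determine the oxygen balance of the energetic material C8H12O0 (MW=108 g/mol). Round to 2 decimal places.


OB = -1600 * (2C + H/2 - O) / MW
Inner = 2*8 + 12/2 - 0 = 22.00
OB = -1600 * 22.00 / 108 = -325.93%


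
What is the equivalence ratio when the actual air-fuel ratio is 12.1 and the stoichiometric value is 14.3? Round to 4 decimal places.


phi = AFR_stoich / AFR_actual
phi = 14.3 / 12.1 = 1.1818


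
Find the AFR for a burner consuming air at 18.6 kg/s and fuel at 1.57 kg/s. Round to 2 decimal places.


AFR = m_air / m_fuel
AFR = 18.6 / 1.57 = 11.85


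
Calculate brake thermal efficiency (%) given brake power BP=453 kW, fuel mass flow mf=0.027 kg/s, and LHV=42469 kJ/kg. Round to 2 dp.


eta_BTE = (BP / (mf * LHV)) * 100
Denominator = 0.027 * 42469 = 1146.6630 kW
eta_BTE = (453 / 1146.6630) * 100 = 39.51%


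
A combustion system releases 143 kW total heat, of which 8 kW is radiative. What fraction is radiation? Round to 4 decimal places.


f_rad = Q_rad / Q_total
f_rad = 8 / 143 = 0.0559


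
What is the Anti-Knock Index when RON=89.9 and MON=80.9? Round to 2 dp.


AKI = (RON + MON) / 2
AKI = (89.9 + 80.9) / 2
AKI = 170.8 / 2 = 85.40


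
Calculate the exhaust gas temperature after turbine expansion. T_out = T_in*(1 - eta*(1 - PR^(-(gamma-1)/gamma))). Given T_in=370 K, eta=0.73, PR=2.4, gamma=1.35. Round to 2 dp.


T_out = T_in * (1 - eta * (1 - PR^(-(gamma-1)/gamma)))
Exponent = -(1.35-1)/1.35 = -0.25925926
PR^exp = 2.4^(-0.25925926) = 0.79694200
Factor = 1 - 0.73*(1 - 0.79694200) = 0.85176766
T_out = 370 * 0.85176766 = 315.15 K


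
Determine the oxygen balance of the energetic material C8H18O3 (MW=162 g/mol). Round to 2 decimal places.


OB = -1600 * (2C + H/2 - O) / MW
Inner = 2*8 + 18/2 - 3 = 22.00
OB = -1600 * 22.00 / 162 = -217.28%


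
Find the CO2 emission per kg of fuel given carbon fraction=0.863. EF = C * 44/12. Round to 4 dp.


EF = C_frac * (M_CO2 / M_C)
EF = 0.863 * (44/12)
EF = 0.863 * 3.666667 = 3.1643 kg_CO2/kg_fuel


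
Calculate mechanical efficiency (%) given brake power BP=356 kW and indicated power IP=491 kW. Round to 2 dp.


eta_mech = (BP / IP) * 100
Ratio = 356 / 491 = 0.7251
eta_mech = 0.7251 * 100 = 72.51%


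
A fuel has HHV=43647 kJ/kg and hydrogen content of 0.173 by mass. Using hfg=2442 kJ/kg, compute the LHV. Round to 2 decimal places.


LHV = HHV - hfg * 9 * H
Water correction = 2442 * 9 * 0.173 = 3802.194 kJ/kg
LHV = 43647 - 3802.194 = 39844.81 kJ/kg


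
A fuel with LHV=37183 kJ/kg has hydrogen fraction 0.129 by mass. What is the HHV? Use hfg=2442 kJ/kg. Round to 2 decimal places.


HHV = LHV + hfg * 9 * H
Water addition = 2442 * 9 * 0.129 = 2835.162 kJ/kg
HHV = 37183 + 2835.162 = 40018.16 kJ/kg


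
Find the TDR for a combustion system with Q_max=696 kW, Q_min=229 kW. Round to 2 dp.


TDR = Q_max / Q_min
TDR = 696 / 229 = 3.04


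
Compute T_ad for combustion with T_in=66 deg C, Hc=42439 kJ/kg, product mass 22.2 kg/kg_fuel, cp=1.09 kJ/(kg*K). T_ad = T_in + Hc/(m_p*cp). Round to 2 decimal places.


T_ad = T_in + Hc / (m_p * cp)
Denominator = 22.2 * 1.09 = 24.1980
Temperature rise = 42439 / 24.1980 = 1753.82 K
T_ad = 66 + 1753.82 = 1819.82 deg C


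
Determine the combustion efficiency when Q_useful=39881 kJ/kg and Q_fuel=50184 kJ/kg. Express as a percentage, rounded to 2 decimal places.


Efficiency = (Q_useful / Q_fuel) * 100
Efficiency = (39881 / 50184) * 100
Efficiency = 0.7947 * 100 = 79.47%


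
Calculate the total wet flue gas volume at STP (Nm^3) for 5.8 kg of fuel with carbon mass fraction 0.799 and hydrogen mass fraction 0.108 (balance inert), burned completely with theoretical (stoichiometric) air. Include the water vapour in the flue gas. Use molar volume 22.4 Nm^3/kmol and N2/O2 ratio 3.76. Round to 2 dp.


Per kg fuel: CO2 = (C/12 kmol)*22.4 = (0.799/12)*22.4 = 1.49147 Nm^3
Per kg fuel: H2O = (H/2 kmol)*22.4 = (0.108/2)*22.4 = 1.20960 Nm^3
O2 needed per kg fuel = C/12 + H/4 = 0.799/12 + 0.108/4 = 0.09358333 kmol
Per kg fuel: N2 = O2*3.76*22.4 = 0.09358333*3.76*22.4 = 7.88196 Nm^3
Total per kg = 1.49147 + 1.20960 + 7.88196 = 10.58303 Nm^3
Total = 10.58303 * 5.8 = 61.38 Nm^3


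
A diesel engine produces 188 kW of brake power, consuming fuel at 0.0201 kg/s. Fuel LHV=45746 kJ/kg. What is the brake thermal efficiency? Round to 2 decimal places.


eta_BTE = (BP / (mf * LHV)) * 100
Denominator = 0.0201 * 45746 = 919.4946 kW
eta_BTE = (188 / 919.4946) * 100 = 20.45%


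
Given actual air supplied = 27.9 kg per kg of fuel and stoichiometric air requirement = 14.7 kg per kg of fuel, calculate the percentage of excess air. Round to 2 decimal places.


Excess air = actual - stoichiometric = 27.9 - 14.7 = 13.20 kg/kg fuel
Excess air % = (excess / stoich) * 100 = (13.20 / 14.7) * 100 = 89.80%


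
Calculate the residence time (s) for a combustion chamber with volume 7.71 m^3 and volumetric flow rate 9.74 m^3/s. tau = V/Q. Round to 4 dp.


tau = V / Q_flow
tau = 7.71 / 9.74 = 0.7916 s


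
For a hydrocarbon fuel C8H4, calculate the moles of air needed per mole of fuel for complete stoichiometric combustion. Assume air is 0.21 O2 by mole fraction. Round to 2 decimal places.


Balanced combustion: C8H4 + 9 O2 -> 8 CO2 + 2 H2O
O2 needed = C + H/4 = 8 + 4/4 = 9.00 moles
Air moles = O2 / 0.21 = 9.00 / 0.21 = 42.86 moles air


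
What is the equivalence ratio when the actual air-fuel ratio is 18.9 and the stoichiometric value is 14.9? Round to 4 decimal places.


phi = AFR_stoich / AFR_actual
phi = 14.9 / 18.9 = 0.7884


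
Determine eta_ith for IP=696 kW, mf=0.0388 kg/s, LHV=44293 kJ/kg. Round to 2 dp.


eta_ith = (IP / (mf * LHV)) * 100
Denominator = 0.0388 * 44293 = 1718.5684 kW
eta_ith = (696 / 1718.5684) * 100 = 40.50%


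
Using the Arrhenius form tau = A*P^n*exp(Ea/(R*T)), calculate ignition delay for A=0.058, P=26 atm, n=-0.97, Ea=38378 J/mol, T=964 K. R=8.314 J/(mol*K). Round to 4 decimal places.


tau = A * P^n * exp(Ea/(R*T))
P^n = 26^(-0.97) = 0.04241074
Ea/(R*T) = 38378/(8.314*964) = 4.788454
exp(Ea/(R*T)) = 120.115480
tau = 0.058 * 0.04241074 * 120.115480 = 0.2955 ms


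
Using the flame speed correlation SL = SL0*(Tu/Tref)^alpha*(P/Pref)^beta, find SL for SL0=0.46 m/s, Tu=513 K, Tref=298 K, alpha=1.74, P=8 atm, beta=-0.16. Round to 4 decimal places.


SL = SL0 * (Tu/Tref)^alpha * (P/Pref)^beta
T ratio = 513/298 = 1.72147651
(T ratio)^alpha = 1.72147651^1.74 = 2.573167
(P/Pref)^beta = 8^(-0.16) = 0.716978
SL = 0.46 * 2.573167 * 0.716978 = 0.8487 m/s


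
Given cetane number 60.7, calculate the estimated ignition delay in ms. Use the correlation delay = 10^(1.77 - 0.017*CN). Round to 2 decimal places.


delay = 10^(1.77 - 0.017*CN)
Exponent = 1.77 - 0.017*60.7 = 0.7381
delay = 10^0.7381 = 5.47 ms


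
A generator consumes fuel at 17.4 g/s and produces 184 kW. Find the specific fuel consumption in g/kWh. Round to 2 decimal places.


SFC = (mf / BP) * 3600
Rate = 17.4 / 184 = 0.094565 g/(s*kW)
SFC = 0.094565 * 3600 = 340.43 g/kWh


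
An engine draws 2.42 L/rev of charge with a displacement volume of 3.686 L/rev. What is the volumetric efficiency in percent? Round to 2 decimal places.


eta_v = (V_actual / V_disp) * 100
Ratio = 2.42 / 3.686 = 0.6565
eta_v = 0.6565 * 100 = 65.65%


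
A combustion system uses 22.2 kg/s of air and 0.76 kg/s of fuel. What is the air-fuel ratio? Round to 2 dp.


AFR = m_air / m_fuel
AFR = 22.2 / 0.76 = 29.21


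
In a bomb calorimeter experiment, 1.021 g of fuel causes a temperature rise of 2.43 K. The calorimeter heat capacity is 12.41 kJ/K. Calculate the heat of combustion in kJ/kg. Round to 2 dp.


Hc = C_cal * delta_T / m_fuel
Q_released = 12.41 * 2.43 = 30.1563 kJ
m_fuel = 1.021 g = 1.021/1000 kg = 0.001021 kg
Hc = 30.1563 / 0.001021 = 29536.04 kJ/kg


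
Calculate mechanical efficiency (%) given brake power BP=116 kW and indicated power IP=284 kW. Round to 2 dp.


eta_mech = (BP / IP) * 100
Ratio = 116 / 284 = 0.4085
eta_mech = 0.4085 * 100 = 40.85%


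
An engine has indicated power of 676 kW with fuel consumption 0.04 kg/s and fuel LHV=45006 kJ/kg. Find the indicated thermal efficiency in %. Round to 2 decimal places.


eta_ith = (IP / (mf * LHV)) * 100
Denominator = 0.04 * 45006 = 1800.2400 kW
eta_ith = (676 / 1800.2400) * 100 = 37.55%


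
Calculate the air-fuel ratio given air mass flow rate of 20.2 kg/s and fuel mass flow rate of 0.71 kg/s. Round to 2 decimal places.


AFR = m_air / m_fuel
AFR = 20.2 / 0.71 = 28.45


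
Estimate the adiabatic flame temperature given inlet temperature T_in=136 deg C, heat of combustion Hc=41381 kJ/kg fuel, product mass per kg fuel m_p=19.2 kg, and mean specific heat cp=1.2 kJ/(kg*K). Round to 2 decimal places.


T_ad = T_in + Hc / (m_p * cp)
Denominator = 19.2 * 1.2 = 23.0400
Temperature rise = 41381 / 23.0400 = 1796.05 K
T_ad = 136 + 1796.05 = 1932.05 deg C


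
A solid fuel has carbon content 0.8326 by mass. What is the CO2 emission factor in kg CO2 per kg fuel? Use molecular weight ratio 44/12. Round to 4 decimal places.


EF = C_frac * (M_CO2 / M_C)
EF = 0.8326 * (44/12)
EF = 0.8326 * 3.666667 = 3.0529 kg_CO2/kg_fuel


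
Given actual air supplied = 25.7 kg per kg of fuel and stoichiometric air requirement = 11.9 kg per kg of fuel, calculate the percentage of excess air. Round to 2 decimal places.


Excess air = actual - stoichiometric = 25.7 - 11.9 = 13.80 kg/kg fuel
Excess air % = (excess / stoich) * 100 = (13.80 / 11.9) * 100 = 115.97%


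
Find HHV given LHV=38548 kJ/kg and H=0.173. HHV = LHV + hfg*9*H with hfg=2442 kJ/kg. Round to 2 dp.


HHV = LHV + hfg * 9 * H
Water addition = 2442 * 9 * 0.173 = 3802.194 kJ/kg
HHV = 38548 + 3802.194 = 42350.19 kJ/kg


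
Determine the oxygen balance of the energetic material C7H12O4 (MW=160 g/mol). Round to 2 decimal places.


OB = -1600 * (2C + H/2 - O) / MW
Inner = 2*7 + 12/2 - 4 = 16.00
OB = -1600 * 16.00 / 160 = -160.00%


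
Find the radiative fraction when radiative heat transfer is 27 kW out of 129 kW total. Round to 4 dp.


f_rad = Q_rad / Q_total
f_rad = 27 / 129 = 0.2093


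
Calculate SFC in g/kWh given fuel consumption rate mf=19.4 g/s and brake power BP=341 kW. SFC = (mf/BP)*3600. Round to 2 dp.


SFC = (mf / BP) * 3600
Rate = 19.4 / 341 = 0.056891 g/(s*kW)
SFC = 0.056891 * 3600 = 204.81 g/kWh


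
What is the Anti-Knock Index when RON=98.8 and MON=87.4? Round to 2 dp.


AKI = (RON + MON) / 2
AKI = (98.8 + 87.4) / 2
AKI = 186.2 / 2 = 93.10


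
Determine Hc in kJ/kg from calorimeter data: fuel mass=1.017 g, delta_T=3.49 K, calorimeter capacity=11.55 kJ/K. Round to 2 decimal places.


Hc = C_cal * delta_T / m_fuel
Q_released = 11.55 * 3.49 = 40.3095 kJ
m_fuel = 1.017 g = 1.017/1000 kg = 0.001017 kg
Hc = 40.3095 / 0.001017 = 39635.69 kJ/kg


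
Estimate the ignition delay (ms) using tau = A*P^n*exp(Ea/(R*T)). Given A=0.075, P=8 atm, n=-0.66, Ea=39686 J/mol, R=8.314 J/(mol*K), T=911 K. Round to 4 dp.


tau = A * P^n * exp(Ea/(R*T))
P^n = 8^(-0.66) = 0.25348987
Ea/(R*T) = 39686/(8.314*911) = 5.239730
exp(Ea/(R*T)) = 188.619219
tau = 0.075 * 0.25348987 * 188.619219 = 3.5860 ms


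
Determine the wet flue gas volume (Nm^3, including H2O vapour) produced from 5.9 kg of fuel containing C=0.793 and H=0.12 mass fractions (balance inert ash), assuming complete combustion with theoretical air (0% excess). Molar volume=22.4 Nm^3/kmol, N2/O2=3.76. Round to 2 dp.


Per kg fuel: CO2 = (C/12 kmol)*22.4 = (0.793/12)*22.4 = 1.48027 Nm^3
Per kg fuel: H2O = (H/2 kmol)*22.4 = (0.12/2)*22.4 = 1.34400 Nm^3
O2 needed per kg fuel = C/12 + H/4 = 0.793/12 + 0.12/4 = 0.09608333 kmol
Per kg fuel: N2 = O2*3.76*22.4 = 0.09608333*3.76*22.4 = 8.09252 Nm^3
Total per kg = 1.48027 + 1.34400 + 8.09252 = 10.91679 Nm^3
Total = 10.91679 * 5.9 = 64.41 Nm^3


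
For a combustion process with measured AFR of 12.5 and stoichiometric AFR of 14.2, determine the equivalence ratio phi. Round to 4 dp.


phi = AFR_stoich / AFR_actual
phi = 14.2 / 12.5 = 1.1360


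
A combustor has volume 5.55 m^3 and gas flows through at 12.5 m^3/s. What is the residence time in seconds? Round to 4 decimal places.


tau = V / Q_flow
tau = 5.55 / 12.5 = 0.4440 s


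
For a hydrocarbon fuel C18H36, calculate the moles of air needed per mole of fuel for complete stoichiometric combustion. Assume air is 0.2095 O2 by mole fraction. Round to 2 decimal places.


Balanced combustion: C18H36 + 27 O2 -> 18 CO2 + 18 H2O
O2 needed = C + H/4 = 18 + 36/4 = 27.00 moles
Air moles = O2 / 0.2095 = 27.00 / 0.2095 = 128.88 moles air


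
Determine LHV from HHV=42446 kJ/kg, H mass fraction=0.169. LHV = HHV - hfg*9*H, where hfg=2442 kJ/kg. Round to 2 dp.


LHV = HHV - hfg * 9 * H
Water correction = 2442 * 9 * 0.169 = 3714.282 kJ/kg
LHV = 42446 - 3714.282 = 38731.72 kJ/kg


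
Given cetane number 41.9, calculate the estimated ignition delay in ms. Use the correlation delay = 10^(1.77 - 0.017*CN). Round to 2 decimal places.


delay = 10^(1.77 - 0.017*CN)
Exponent = 1.77 - 0.017*41.9 = 1.0577
delay = 10^1.0577 = 11.42 ms


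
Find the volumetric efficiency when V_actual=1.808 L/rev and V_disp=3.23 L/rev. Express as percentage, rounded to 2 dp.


eta_v = (V_actual / V_disp) * 100
Ratio = 1.808 / 3.23 = 0.5598
eta_v = 0.5598 * 100 = 55.98%


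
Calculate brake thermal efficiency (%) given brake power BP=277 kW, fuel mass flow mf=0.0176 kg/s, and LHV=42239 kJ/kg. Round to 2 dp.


eta_BTE = (BP / (mf * LHV)) * 100
Denominator = 0.0176 * 42239 = 743.4064 kW
eta_BTE = (277 / 743.4064) * 100 = 37.26%


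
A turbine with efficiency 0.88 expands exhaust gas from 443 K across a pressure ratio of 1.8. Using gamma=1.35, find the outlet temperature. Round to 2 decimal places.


T_out = T_in * (1 - eta * (1 - PR^(-(gamma-1)/gamma)))
Exponent = -(1.35-1)/1.35 = -0.25925926
PR^exp = 1.8^(-0.25925926) = 0.85865408
Factor = 1 - 0.88*(1 - 0.85865408) = 0.87561559
T_out = 443 * 0.87561559 = 387.90 K


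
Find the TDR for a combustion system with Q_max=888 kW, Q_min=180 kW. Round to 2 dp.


TDR = Q_max / Q_min
TDR = 888 / 180 = 4.93


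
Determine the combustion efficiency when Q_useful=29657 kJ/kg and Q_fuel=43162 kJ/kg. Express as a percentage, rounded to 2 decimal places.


Efficiency = (Q_useful / Q_fuel) * 100
Efficiency = (29657 / 43162) * 100
Efficiency = 0.6871 * 100 = 68.71%


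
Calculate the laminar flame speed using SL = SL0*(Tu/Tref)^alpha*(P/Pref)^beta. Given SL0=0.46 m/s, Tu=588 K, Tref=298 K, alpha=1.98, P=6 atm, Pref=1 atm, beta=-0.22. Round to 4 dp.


SL = SL0 * (Tu/Tref)^alpha * (P/Pref)^beta
T ratio = 588/298 = 1.97315436
(T ratio)^alpha = 1.97315436^1.98 = 3.840775
(P/Pref)^beta = 6^(-0.22) = 0.674228
SL = 0.46 * 3.840775 * 0.674228 = 1.1912 m/s


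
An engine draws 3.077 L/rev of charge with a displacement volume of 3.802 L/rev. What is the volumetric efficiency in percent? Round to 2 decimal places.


eta_v = (V_actual / V_disp) * 100
Ratio = 3.077 / 3.802 = 0.8093
eta_v = 0.8093 * 100 = 80.93%


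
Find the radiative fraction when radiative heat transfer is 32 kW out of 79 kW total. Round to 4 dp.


f_rad = Q_rad / Q_total
f_rad = 32 / 79 = 0.4051


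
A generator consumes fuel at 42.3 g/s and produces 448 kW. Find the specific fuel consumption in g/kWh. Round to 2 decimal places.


SFC = (mf / BP) * 3600
Rate = 42.3 / 448 = 0.094420 g/(s*kW)
SFC = 0.094420 * 3600 = 339.91 g/kWh


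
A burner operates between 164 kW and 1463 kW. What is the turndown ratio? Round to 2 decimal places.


TDR = Q_max / Q_min
TDR = 1463 / 164 = 8.92
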